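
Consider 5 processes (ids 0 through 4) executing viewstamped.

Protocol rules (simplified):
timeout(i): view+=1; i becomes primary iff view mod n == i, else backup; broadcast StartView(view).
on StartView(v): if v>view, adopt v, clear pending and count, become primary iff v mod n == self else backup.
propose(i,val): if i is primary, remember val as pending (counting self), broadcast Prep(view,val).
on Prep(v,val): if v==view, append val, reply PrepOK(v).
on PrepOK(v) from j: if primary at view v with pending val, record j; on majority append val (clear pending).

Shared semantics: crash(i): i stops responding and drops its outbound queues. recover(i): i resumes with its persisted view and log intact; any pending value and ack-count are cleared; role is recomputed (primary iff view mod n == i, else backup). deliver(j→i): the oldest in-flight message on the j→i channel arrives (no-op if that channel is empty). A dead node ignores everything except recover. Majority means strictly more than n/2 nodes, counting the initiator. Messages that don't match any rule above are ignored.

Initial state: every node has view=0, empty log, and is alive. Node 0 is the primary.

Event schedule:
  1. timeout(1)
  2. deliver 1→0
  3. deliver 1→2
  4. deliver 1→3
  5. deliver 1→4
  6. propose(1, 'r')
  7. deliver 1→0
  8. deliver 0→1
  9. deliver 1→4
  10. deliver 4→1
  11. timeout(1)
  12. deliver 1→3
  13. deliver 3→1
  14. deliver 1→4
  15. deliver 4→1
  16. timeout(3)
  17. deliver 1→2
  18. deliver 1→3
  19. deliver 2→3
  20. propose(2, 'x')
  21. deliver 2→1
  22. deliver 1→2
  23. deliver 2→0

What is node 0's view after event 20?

1

e1 timeout(1): 1[prim,v=1,-]
e2 deliver 1→0: 0[back,v=1,-]
e3 deliver 1→2: 2[back,v=1,-]
e4 deliver 1→3: 3[back,v=1,-]
e5 deliver 1→4: 4[back,v=1,-]
e6 propose(1,'r'): ·
e7 deliver 1→0: 0[back,v=1,r]
e8 deliver 0→1: ·
e9 deliver 1→4: 4[back,v=1,r]
e10 deliver 4→1: 1[prim,v=1,r]
e11 timeout(1): 1[back,v=2,r]
e12 deliver 1→3: 3[back,v=1,r]
e13 deliver 3→1: ·
e14 deliver 1→4: 4[back,v=2,r]
e15 deliver 4→1: ·
e16 timeout(3): 3[back,v=2,r]
e17 deliver 1→2: 2[back,v=1,r]
e18 deliver 1→3: ·
e19 deliver 2→3: ·
e20 propose(2,'x'): ·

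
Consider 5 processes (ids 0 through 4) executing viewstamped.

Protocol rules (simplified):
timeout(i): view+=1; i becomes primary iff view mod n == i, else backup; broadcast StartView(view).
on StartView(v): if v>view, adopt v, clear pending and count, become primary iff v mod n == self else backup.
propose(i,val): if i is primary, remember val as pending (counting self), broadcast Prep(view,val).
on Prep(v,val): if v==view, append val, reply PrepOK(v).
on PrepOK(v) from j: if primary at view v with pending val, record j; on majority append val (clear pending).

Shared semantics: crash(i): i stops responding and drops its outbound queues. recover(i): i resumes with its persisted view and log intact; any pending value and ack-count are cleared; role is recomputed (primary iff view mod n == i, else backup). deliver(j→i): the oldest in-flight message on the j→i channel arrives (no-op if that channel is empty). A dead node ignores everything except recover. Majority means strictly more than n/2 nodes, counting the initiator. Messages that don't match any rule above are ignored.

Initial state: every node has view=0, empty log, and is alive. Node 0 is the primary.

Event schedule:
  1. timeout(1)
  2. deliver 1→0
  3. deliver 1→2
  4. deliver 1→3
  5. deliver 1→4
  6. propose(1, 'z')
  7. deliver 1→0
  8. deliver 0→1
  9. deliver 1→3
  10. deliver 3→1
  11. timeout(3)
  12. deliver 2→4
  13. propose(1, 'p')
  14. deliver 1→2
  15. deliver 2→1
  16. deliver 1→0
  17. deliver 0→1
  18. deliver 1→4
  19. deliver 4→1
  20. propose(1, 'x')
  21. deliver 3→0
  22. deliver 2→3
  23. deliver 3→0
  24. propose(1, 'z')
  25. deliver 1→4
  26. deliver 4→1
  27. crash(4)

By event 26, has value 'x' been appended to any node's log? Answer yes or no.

no

[1] timeout(1) → N1(prim v1 [-])
[2] deliver 1→0 → N0(back v1 [-])
[3] deliver 1→2 → N2(back v1 [-])
[4] deliver 1→3 → N3(back v1 [-])
[5] deliver 1→4 → N4(back v1 [-])
[6] propose(1,'z') → ∅
[7] deliver 1→0 → N0(back v1 [z])
[8] deliver 0→1 → ∅
[9] deliver 1→3 → N3(back v1 [z])
[10] deliver 3→1 → N1(prim v1 [z])
[11] timeout(3) → N3(back v2 [z])
[12] deliver 2→4 → ∅
[13] propose(1,'p') → ∅
[14] deliver 1→2 → N2(back v1 [z])
[15] deliver 2→1 → ∅
[16] deliver 1→0 → N0(back v1 [z,p])
[17] deliver 0→1 → N1(prim v1 [z,p])
[18] deliver 1→4 → N4(back v1 [z])
[19] deliver 4→1 → ∅
[20] propose(1,'x') → ∅
[21] deliver 3→0 → N0(back v2 [z,p])
[22] deliver 2→3 → ∅
[23] deliver 3→0 → ∅
[24] propose(1,'z') → ∅
[25] deliver 1→4 → N4(back v1 [z,p])
[26] deliver 4→1 → ∅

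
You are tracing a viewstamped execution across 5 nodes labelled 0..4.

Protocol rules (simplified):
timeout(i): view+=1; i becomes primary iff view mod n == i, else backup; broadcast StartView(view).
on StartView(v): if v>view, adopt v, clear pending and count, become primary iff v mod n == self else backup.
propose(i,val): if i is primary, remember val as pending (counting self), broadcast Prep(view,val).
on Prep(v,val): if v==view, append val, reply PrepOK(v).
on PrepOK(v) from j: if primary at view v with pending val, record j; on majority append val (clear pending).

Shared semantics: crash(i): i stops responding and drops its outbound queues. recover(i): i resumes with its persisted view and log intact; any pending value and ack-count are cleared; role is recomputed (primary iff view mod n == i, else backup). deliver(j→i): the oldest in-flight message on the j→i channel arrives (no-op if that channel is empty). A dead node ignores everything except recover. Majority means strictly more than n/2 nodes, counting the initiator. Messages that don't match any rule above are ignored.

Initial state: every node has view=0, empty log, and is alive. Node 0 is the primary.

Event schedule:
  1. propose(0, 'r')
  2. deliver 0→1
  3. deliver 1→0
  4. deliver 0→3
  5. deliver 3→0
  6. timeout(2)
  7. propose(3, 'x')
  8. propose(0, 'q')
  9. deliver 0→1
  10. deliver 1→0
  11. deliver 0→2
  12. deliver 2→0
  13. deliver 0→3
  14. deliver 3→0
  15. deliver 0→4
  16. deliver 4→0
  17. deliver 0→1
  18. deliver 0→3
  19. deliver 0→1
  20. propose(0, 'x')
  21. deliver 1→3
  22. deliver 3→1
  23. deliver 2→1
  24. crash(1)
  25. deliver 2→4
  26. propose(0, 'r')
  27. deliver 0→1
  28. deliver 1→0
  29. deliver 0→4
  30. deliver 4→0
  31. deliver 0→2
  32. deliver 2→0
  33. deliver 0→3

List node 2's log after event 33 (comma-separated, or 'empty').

empty

step 1 propose(0,'r'): —
step 2 deliver 0→1: 1={back,v=0,log=r}
step 3 deliver 1→0: —
step 4 deliver 0→3: 3={back,v=0,log=r}
step 5 deliver 3→0: 0={prim,v=0,log=r}
step 6 timeout(2): 2={back,v=1,log=-}
step 7 propose(3,'x'): —
step 8 propose(0,'q'): —
step 9 deliver 0→1: 1={back,v=0,log=r,q}
step 10 deliver 1→0: —
step 11 deliver 0→2: —
step 12 deliver 2→0: 0={back,v=1,log=r}
step 13 deliver 0→3: 3={back,v=0,log=r,q}
step 14 deliver 3→0: —
step 15 deliver 0→4: 4={back,v=0,log=r}
step 16 deliver 4→0: —
step 17 deliver 0→1: —
step 18 deliver 0→3: —
step 19 deliver 0→1: —
step 20 propose(0,'x'): —
step 21 deliver 1→3: —
step 22 deliver 3→1: —
step 23 deliver 2→1: 1={prim,v=1,log=r,q}
step 24 crash(1): 1={✗prim,v=1,log=r,q}
step 25 deliver 2→4: 4={back,v=1,log=r}
step 26 propose(0,'r'): —
step 27 deliver 0→1: —
step 28 deliver 1→0: —
step 29 deliver 0→4: —
step 30 deliver 4→0: —
step 31 deliver 0→2: —
step 32 deliver 2→0: —
step 33 deliver 0→3: —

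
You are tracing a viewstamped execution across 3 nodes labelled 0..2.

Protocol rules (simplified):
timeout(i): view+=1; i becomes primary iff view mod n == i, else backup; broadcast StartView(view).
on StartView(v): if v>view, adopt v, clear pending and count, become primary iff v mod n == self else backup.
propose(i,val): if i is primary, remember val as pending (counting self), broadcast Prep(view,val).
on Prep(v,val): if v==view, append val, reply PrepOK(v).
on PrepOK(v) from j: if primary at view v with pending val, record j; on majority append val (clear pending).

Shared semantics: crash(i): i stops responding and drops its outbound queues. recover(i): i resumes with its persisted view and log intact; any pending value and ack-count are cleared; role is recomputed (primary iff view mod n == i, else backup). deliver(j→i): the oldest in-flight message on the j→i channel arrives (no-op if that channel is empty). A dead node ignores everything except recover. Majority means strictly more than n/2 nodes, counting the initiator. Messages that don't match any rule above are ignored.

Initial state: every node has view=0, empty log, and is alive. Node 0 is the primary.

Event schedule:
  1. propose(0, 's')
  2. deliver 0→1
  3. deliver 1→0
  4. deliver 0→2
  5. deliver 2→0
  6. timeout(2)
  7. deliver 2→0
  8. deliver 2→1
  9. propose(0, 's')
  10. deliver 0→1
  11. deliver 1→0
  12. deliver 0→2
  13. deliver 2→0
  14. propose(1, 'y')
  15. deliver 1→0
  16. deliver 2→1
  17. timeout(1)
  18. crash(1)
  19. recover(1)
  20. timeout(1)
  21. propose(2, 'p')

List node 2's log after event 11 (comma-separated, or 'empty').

1. propose(0,'s'):  nop
2. deliver 0→1:  <1:back v0 s>
3. deliver 1→0:  <0:prim v0 s>
4. deliver 0→2:  <2:back v0 s>
5. deliver 2→0:  nop
6. timeout(2):  <2:back v1 s>
7. deliver 2→0:  <0:back v1 s>
8. deliver 2→1:  <1:prim v1 s>
9. propose(0,'s'):  nop
10. deliver 0→1:  nop
11. deliver 1→0:  nop

s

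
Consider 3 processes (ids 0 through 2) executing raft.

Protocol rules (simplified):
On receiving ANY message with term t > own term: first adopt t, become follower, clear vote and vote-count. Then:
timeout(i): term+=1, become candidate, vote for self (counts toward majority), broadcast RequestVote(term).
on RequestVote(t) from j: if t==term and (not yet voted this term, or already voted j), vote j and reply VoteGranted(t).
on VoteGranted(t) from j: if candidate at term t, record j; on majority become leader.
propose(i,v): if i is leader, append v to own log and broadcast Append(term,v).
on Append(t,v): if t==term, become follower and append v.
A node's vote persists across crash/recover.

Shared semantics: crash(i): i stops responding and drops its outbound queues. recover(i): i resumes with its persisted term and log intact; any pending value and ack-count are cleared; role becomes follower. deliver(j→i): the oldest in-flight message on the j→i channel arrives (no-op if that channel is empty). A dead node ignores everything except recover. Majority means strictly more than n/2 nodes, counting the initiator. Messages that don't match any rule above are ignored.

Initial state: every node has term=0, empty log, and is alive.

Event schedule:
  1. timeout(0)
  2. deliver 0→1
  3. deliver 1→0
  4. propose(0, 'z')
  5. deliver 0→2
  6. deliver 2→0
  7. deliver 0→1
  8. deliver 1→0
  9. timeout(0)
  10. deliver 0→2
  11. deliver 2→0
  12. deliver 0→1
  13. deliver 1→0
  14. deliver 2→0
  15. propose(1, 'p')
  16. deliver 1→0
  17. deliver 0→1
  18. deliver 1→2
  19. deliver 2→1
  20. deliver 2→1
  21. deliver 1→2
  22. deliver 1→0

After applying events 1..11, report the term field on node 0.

2

e1 timeout(0): 0[cand,t=1,-]
e2 deliver 0→1: 1[foll,t=1,-]
e3 deliver 1→0: 0[lead,t=1,-]
e4 propose(0,'z'): 0[lead,t=1,z]
e5 deliver 0→2: 2[foll,t=1,-]
e6 deliver 2→0: ·
e7 deliver 0→1: 1[foll,t=1,z]
e8 deliver 1→0: ·
e9 timeout(0): 0[cand,t=2,z]
e10 deliver 0→2: 2[foll,t=1,z]
e11 deliver 2→0: ·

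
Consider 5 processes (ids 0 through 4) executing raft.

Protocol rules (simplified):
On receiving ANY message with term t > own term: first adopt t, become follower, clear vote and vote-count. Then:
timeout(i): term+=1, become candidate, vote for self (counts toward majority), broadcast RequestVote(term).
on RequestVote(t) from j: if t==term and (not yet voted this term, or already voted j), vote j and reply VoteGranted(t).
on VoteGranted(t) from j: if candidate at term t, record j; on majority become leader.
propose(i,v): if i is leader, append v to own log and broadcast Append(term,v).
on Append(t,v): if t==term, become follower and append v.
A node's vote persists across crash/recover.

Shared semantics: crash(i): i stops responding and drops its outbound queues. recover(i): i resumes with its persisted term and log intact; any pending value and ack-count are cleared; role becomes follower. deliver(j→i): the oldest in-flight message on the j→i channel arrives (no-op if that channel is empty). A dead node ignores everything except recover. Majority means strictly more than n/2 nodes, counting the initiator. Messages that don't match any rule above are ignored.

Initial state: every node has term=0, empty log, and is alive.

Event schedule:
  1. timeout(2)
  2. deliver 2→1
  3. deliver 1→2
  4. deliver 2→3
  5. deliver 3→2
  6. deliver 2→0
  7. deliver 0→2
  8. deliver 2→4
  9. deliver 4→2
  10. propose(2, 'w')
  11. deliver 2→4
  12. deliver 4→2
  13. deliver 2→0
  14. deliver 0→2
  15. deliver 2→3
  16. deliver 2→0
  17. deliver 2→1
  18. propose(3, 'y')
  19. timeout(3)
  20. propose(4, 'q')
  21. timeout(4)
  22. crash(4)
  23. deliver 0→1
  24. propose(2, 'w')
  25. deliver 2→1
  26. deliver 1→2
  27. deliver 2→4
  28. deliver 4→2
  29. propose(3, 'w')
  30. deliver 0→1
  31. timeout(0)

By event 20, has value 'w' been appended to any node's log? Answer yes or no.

yes

after 1 — timeout(2): n2:cand/t1/[-]
after 2 — deliver 2→1: n1:foll/t1/[-]
after 3 — deliver 1→2: ·
after 4 — deliver 2→3: n3:foll/t1/[-]
after 5 — deliver 3→2: n2:lead/t1/[-]
after 6 — deliver 2→0: n0:foll/t1/[-]
after 7 — deliver 0→2: ·
after 8 — deliver 2→4: n4:foll/t1/[-]
after 9 — deliver 4→2: ·
after 10 — propose(2,'w'): n2:lead/t1/[w]
after 11 — deliver 2→4: n4:foll/t1/[w]
after 12 — deliver 4→2: ·
after 13 — deliver 2→0: n0:foll/t1/[w]
after 14 — deliver 0→2: ·
after 15 — deliver 2→3: n3:foll/t1/[w]
after 16 — deliver 2→0: ·
after 17 — deliver 2→1: n1:foll/t1/[w]
after 18 — propose(3,'y'): ·
after 19 — timeout(3): n3:cand/t2/[w]
after 20 — propose(4,'q'): ·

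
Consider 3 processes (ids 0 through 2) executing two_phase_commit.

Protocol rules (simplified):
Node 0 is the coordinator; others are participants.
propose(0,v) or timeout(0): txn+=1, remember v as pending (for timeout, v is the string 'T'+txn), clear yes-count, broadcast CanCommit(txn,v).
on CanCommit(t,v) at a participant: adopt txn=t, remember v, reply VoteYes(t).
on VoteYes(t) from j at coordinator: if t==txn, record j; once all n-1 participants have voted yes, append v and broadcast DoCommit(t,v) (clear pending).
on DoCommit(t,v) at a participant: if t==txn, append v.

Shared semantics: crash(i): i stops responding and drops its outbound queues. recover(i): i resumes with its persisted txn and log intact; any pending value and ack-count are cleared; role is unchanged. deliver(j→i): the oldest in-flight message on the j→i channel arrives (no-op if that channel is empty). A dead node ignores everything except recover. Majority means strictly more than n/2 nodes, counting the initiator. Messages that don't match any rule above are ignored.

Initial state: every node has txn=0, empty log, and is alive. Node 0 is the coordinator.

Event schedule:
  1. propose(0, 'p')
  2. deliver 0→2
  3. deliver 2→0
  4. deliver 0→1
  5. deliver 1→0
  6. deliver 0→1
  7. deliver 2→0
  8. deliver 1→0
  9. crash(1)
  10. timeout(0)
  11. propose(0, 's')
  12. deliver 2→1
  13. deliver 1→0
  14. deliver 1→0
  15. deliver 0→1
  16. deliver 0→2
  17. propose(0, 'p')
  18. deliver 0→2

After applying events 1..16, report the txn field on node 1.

e1 propose(0,'p'): 0[coor,t=1,-]
e2 deliver 0→2: 2[part,t=1,-]
e3 deliver 2→0: ·
e4 deliver 0→1: 1[part,t=1,-]
e5 deliver 1→0: 0[coor,t=1,p]
e6 deliver 0→1: 1[part,t=1,p]
e7 deliver 2→0: ·
e8 deliver 1→0: ·
e9 crash(1): 1[✗part,t=1,p]
e10 timeout(0): 0[coor,t=2,p]
e11 propose(0,'s'): 0[coor,t=3,p]
e12 deliver 2→1: ·
e13 deliver 1→0: ·
e14 deliver 1→0: ·
e15 deliver 0→1: ·
e16 deliver 0→2: 2[part,t=1,p]

1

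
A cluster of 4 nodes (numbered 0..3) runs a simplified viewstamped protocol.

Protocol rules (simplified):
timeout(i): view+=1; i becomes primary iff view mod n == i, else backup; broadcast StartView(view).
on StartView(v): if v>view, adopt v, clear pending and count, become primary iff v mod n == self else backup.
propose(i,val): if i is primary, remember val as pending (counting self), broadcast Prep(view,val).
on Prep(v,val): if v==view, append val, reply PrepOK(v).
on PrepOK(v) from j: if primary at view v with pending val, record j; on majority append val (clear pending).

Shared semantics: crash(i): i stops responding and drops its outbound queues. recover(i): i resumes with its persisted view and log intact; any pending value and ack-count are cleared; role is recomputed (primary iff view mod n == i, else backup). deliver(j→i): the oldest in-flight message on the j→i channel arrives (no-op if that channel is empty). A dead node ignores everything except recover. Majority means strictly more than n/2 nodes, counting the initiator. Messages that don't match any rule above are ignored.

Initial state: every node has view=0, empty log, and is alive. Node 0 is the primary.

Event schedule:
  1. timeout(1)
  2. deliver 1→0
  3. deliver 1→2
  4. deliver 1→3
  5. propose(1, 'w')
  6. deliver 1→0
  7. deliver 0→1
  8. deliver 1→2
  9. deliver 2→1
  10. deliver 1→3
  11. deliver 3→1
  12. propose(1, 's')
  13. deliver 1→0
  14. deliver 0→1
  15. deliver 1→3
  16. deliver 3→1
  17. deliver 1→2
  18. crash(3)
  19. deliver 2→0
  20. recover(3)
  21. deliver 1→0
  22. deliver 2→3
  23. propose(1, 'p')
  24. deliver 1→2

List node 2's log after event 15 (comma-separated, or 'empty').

1. timeout(1):  <1:prim v1 ->
2. deliver 1→0:  <0:back v1 ->
3. deliver 1→2:  <2:back v1 ->
4. deliver 1→3:  <3:back v1 ->
5. propose(1,'w'):  nop
6. deliver 1→0:  <0:back v1 w>
7. deliver 0→1:  nop
8. deliver 1→2:  <2:back v1 w>
9. deliver 2→1:  <1:prim v1 w>
10. deliver 1→3:  <3:back v1 w>
11. deliver 3→1:  nop
12. propose(1,'s'):  nop
13. deliver 1→0:  <0:back v1 w,s>
14. deliver 0→1:  nop
15. deliver 1→3:  <3:back v1 w,s>

w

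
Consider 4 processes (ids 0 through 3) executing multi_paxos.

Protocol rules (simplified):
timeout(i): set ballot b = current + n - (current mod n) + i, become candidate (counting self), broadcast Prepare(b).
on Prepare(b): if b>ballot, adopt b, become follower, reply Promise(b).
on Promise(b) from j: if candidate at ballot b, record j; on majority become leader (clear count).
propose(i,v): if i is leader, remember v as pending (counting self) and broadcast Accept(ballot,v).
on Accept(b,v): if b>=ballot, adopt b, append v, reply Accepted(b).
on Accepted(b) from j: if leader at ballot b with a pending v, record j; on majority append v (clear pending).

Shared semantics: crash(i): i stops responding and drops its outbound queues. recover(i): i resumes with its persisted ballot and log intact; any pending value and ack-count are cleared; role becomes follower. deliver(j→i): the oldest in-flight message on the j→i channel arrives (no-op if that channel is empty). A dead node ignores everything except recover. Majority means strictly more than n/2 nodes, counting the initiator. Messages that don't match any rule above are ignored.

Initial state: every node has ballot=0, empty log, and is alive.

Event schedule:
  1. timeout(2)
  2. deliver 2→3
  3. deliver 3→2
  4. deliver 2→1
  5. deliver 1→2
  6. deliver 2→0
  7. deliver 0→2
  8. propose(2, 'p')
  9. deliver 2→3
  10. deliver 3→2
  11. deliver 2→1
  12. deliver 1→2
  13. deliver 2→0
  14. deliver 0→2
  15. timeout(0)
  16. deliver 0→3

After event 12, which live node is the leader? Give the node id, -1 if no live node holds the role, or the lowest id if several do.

[1] timeout(2) → N2(cand b6 [-])
[2] deliver 2→3 → N3(foll b6 [-])
[3] deliver 3→2 → ∅
[4] deliver 2→1 → N1(foll b6 [-])
[5] deliver 1→2 → N2(lead b6 [-])
[6] deliver 2→0 → N0(foll b6 [-])
[7] deliver 0→2 → ∅
[8] propose(2,'p') → ∅
[9] deliver 2→3 → N3(foll b6 [p])
[10] deliver 3→2 → ∅
[11] deliver 2→1 → N1(foll b6 [p])
[12] deliver 1→2 → N2(lead b6 [p])

2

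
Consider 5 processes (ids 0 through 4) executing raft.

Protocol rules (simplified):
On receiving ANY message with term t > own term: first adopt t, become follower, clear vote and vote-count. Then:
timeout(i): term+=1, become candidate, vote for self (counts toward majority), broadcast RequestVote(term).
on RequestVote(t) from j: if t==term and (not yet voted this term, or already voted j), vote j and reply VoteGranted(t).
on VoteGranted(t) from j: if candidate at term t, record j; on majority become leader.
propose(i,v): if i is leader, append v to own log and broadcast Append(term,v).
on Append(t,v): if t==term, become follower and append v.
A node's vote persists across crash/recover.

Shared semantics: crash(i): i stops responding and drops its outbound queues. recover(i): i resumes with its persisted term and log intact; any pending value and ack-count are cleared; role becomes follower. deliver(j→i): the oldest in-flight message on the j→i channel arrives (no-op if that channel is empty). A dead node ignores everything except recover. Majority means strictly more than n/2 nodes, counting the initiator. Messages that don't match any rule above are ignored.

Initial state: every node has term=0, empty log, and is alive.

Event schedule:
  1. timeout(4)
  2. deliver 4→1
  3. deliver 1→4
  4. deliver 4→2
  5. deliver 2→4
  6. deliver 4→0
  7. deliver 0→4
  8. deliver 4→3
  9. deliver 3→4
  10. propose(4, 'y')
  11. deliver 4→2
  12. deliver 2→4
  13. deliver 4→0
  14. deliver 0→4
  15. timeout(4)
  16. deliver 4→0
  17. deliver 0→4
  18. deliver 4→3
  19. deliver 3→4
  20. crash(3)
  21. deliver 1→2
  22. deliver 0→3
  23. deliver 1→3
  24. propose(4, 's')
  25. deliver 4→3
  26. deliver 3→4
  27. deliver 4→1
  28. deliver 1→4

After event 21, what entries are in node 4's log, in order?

y

[1] timeout(4) → N4(cand t1 [-])
[2] deliver 4→1 → N1(foll t1 [-])
[3] deliver 1→4 → ∅
[4] deliver 4→2 → N2(foll t1 [-])
[5] deliver 2→4 → N4(lead t1 [-])
[6] deliver 4→0 → N0(foll t1 [-])
[7] deliver 0→4 → ∅
[8] deliver 4→3 → N3(foll t1 [-])
[9] deliver 3→4 → ∅
[10] propose(4,'y') → N4(lead t1 [y])
[11] deliver 4→2 → N2(foll t1 [y])
[12] deliver 2→4 → ∅
[13] deliver 4→0 → N0(foll t1 [y])
[14] deliver 0→4 → ∅
[15] timeout(4) → N4(cand t2 [y])
[16] deliver 4→0 → N0(foll t2 [y])
[17] deliver 0→4 → ∅
[18] deliver 4→3 → N3(foll t1 [y])
[19] deliver 3→4 → ∅
[20] crash(3) → N3(✗foll t1 [y])
[21] deliver 1→2 → ∅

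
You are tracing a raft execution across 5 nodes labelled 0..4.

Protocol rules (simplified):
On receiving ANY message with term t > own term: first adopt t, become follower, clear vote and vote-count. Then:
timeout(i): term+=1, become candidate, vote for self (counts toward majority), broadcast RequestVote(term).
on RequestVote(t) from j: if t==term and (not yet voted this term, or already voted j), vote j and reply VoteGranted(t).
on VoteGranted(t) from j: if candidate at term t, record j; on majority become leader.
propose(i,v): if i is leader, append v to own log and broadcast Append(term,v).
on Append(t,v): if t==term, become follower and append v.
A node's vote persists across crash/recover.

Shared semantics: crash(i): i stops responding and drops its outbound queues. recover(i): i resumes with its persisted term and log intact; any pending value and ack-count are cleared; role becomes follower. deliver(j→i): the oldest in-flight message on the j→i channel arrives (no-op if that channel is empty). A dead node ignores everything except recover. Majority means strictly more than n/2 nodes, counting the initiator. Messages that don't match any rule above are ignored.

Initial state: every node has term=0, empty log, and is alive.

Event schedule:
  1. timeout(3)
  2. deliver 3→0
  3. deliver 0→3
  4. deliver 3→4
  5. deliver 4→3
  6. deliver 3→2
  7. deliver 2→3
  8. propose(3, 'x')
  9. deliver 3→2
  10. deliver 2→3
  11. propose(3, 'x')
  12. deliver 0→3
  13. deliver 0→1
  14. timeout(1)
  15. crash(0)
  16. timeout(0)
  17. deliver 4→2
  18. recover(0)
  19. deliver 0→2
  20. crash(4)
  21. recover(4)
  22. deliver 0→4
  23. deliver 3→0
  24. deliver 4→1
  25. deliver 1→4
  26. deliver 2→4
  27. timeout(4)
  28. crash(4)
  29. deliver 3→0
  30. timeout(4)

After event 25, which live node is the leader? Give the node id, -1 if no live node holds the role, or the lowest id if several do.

[1] timeout(3) → N3(cand t1 [-])
[2] deliver 3→0 → N0(foll t1 [-])
[3] deliver 0→3 → ∅
[4] deliver 3→4 → N4(foll t1 [-])
[5] deliver 4→3 → N3(lead t1 [-])
[6] deliver 3→2 → N2(foll t1 [-])
[7] deliver 2→3 → ∅
[8] propose(3,'x') → N3(lead t1 [x])
[9] deliver 3→2 → N2(foll t1 [x])
[10] deliver 2→3 → ∅
[11] propose(3,'x') → N3(lead t1 [x,x])
[12] deliver 0→3 → ∅
[13] deliver 0→1 → ∅
[14] timeout(1) → N1(cand t1 [-])
[15] crash(0) → N0(✗foll t1 [-])
[16] timeout(0) → ∅
[17] deliver 4→2 → ∅
[18] recover(0) → N0(foll t1 [-])
[19] deliver 0→2 → ∅
[20] crash(4) → N4(✗foll t1 [-])
[21] recover(4) → N4(foll t1 [-])
[22] deliver 0→4 → ∅
[23] deliver 3→0 → N0(foll t1 [x])
[24] deliver 4→1 → ∅
[25] deliver 1→4 → ∅

3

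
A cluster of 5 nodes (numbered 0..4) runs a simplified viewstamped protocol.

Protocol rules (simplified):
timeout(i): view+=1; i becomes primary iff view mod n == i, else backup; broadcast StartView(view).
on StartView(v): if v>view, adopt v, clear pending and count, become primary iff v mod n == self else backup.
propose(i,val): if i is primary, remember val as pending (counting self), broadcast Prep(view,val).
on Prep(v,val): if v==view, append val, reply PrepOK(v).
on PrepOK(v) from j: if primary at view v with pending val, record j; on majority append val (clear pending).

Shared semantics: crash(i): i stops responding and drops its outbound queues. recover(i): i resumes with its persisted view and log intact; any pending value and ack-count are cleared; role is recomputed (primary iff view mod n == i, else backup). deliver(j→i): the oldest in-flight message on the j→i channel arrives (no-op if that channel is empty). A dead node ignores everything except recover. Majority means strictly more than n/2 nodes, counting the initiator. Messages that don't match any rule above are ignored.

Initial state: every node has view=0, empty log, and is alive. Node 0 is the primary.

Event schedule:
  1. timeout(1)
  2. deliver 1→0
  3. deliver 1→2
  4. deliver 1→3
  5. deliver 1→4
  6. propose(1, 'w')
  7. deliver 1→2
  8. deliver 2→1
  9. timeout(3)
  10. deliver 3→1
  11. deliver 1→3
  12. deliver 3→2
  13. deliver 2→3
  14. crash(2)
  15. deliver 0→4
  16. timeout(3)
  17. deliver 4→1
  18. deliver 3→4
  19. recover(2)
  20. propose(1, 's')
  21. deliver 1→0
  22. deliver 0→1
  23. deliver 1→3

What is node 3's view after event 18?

3

e1 timeout(1): 1[prim,v=1,-]
e2 deliver 1→0: 0[back,v=1,-]
e3 deliver 1→2: 2[back,v=1,-]
e4 deliver 1→3: 3[back,v=1,-]
e5 deliver 1→4: 4[back,v=1,-]
e6 propose(1,'w'): ·
e7 deliver 1→2: 2[back,v=1,w]
e8 deliver 2→1: ·
e9 timeout(3): 3[back,v=2,-]
e10 deliver 3→1: 1[back,v=2,-]
e11 deliver 1→3: ·
e12 deliver 3→2: 2[prim,v=2,w]
e13 deliver 2→3: ·
e14 crash(2): 2[✗prim,v=2,w]
e15 deliver 0→4: ·
e16 timeout(3): 3[prim,v=3,-]
e17 deliver 4→1: ·
e18 deliver 3→4: 4[back,v=2,-]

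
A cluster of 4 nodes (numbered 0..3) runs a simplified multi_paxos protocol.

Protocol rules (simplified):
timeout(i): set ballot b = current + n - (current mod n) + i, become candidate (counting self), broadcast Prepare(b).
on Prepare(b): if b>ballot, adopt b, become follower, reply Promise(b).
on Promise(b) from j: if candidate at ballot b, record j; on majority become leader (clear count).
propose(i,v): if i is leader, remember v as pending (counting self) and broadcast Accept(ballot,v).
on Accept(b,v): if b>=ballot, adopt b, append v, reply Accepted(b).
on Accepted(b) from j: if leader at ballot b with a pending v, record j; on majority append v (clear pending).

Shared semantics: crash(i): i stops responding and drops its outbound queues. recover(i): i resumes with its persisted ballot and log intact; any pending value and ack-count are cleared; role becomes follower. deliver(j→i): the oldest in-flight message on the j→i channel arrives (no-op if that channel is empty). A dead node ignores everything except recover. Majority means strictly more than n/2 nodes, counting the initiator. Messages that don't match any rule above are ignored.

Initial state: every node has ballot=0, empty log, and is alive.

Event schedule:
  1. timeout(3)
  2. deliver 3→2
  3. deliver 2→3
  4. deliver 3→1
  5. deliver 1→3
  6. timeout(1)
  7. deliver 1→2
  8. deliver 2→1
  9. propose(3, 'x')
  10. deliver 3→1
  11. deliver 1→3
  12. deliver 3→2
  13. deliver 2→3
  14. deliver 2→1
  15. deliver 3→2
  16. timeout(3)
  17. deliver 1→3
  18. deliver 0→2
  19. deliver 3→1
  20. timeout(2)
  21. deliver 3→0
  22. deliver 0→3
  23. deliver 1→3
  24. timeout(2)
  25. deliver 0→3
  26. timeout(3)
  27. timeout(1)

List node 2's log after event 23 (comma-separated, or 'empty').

[1] timeout(3) → N3(cand b7 [-])
[2] deliver 3→2 → N2(foll b7 [-])
[3] deliver 2→3 → ∅
[4] deliver 3→1 → N1(foll b7 [-])
[5] deliver 1→3 → N3(lead b7 [-])
[6] timeout(1) → N1(cand b9 [-])
[7] deliver 1→2 → N2(foll b9 [-])
[8] deliver 2→1 → ∅
[9] propose(3,'x') → ∅
[10] deliver 3→1 → ∅
[11] deliver 1→3 → N3(foll b9 [-])
[12] deliver 3→2 → ∅
[13] deliver 2→3 → ∅
[14] deliver 2→1 → ∅
[15] deliver 3→2 → ∅
[16] timeout(3) → N3(cand b15 [-])
[17] deliver 1→3 → ∅
[18] deliver 0→2 → ∅
[19] deliver 3→1 → N1(lead b9 [-])
[20] timeout(2) → N2(cand b14 [-])
[21] deliver 3→0 → N0(foll b7 [-])
[22] deliver 0→3 → ∅
[23] deliver 1→3 → ∅

empty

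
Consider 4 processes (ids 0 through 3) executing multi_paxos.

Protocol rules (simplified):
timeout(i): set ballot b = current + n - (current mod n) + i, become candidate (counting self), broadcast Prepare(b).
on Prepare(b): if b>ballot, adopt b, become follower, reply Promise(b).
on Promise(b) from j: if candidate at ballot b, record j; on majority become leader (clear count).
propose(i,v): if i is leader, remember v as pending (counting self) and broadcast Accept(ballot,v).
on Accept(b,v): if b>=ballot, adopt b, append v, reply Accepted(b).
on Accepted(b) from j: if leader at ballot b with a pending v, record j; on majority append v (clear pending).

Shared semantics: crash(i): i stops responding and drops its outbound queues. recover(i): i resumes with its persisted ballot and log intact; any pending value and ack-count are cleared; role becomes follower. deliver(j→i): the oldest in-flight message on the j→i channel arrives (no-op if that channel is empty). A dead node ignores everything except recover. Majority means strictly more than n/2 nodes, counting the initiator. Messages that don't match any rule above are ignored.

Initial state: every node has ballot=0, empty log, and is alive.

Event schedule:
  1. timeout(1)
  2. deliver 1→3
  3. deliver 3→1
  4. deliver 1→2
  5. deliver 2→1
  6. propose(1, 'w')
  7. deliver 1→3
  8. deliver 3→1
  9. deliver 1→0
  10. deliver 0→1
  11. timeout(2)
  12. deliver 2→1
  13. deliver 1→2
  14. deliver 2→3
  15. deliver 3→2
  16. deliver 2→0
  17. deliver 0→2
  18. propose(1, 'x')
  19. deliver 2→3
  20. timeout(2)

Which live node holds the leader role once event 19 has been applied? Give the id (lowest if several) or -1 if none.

2

after 1 — timeout(1): n1:cand/b5/[-]
after 2 — deliver 1→3: n3:foll/b5/[-]
after 3 — deliver 3→1: ·
after 4 — deliver 1→2: n2:foll/b5/[-]
after 5 — deliver 2→1: n1:lead/b5/[-]
after 6 — propose(1,'w'): ·
after 7 — deliver 1→3: n3:foll/b5/[w]
after 8 — deliver 3→1: ·
after 9 — deliver 1→0: n0:foll/b5/[-]
after 10 — deliver 0→1: ·
after 11 — timeout(2): n2:cand/b10/[-]
after 12 — deliver 2→1: n1:foll/b10/[-]
after 13 — deliver 1→2: ·
after 14 — deliver 2→3: n3:foll/b10/[w]
after 15 — deliver 3→2: ·
after 16 — deliver 2→0: n0:foll/b10/[-]
after 17 — deliver 0→2: n2:lead/b10/[-]
after 18 — propose(1,'x'): ·
after 19 — deliver 2→3: ·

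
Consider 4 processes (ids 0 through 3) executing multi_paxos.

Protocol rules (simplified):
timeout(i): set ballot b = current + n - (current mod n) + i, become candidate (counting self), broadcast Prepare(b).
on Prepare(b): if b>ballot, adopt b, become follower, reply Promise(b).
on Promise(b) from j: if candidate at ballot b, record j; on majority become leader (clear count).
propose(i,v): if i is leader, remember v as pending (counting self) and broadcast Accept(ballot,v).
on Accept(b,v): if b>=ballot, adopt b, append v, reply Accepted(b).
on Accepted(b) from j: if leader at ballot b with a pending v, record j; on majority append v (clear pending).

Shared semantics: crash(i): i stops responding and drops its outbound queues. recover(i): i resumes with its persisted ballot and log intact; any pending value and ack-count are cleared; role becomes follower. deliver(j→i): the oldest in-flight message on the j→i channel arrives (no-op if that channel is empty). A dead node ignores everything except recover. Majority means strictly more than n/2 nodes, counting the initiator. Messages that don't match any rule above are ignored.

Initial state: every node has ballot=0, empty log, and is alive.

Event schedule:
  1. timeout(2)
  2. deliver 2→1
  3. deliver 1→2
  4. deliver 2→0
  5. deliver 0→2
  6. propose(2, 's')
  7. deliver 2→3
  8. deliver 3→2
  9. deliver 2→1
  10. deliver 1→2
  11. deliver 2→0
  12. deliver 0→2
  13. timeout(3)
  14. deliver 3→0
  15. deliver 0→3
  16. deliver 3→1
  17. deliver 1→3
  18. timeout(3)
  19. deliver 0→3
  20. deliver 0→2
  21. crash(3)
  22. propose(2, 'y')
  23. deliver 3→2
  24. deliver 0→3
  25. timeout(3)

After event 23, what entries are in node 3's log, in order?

1. timeout(2):  <2:cand b6 ->
2. deliver 2→1:  <1:foll b6 ->
3. deliver 1→2:  nop
4. deliver 2→0:  <0:foll b6 ->
5. deliver 0→2:  <2:lead b6 ->
6. propose(2,'s'):  nop
7. deliver 2→3:  <3:foll b6 ->
8. deliver 3→2:  nop
9. deliver 2→1:  <1:foll b6 s>
10. deliver 1→2:  nop
11. deliver 2→0:  <0:foll b6 s>
12. deliver 0→2:  <2:lead b6 s>
13. timeout(3):  <3:cand b11 ->
14. deliver 3→0:  <0:foll b11 s>
15. deliver 0→3:  nop
16. deliver 3→1:  <1:foll b11 s>
17. deliver 1→3:  <3:lead b11 ->
18. timeout(3):  <3:cand b15 ->
19. deliver 0→3:  nop
20. deliver 0→2:  nop
21. crash(3):  <3:✗cand b15 ->
22. propose(2,'y'):  nop
23. deliver 3→2:  nop

empty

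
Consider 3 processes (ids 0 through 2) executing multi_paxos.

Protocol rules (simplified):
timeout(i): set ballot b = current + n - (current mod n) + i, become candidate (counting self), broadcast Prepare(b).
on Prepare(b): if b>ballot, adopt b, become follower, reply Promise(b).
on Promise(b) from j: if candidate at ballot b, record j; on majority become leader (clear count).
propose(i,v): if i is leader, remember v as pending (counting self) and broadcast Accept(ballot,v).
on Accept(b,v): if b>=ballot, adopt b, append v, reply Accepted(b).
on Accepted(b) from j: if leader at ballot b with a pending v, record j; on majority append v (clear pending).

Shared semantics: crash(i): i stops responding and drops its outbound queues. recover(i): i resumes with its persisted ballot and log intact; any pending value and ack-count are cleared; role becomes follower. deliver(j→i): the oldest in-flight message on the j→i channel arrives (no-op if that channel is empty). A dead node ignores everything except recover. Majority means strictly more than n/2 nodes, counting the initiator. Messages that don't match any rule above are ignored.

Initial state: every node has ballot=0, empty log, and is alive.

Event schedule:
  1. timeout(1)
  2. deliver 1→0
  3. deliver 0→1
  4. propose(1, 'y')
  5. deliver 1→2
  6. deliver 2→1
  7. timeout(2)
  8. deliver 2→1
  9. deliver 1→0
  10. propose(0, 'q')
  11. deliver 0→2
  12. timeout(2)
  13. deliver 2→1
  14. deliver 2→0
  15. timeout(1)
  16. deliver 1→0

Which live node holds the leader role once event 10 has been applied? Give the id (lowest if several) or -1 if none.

-1

e1 timeout(1): 1[cand,b=4,-]
e2 deliver 1→0: 0[foll,b=4,-]
e3 deliver 0→1: 1[lead,b=4,-]
e4 propose(1,'y'): ·
e5 deliver 1→2: 2[foll,b=4,-]
e6 deliver 2→1: ·
e7 timeout(2): 2[cand,b=8,-]
e8 deliver 2→1: 1[foll,b=8,-]
e9 deliver 1→0: 0[foll,b=4,y]
e10 propose(0,'q'): ·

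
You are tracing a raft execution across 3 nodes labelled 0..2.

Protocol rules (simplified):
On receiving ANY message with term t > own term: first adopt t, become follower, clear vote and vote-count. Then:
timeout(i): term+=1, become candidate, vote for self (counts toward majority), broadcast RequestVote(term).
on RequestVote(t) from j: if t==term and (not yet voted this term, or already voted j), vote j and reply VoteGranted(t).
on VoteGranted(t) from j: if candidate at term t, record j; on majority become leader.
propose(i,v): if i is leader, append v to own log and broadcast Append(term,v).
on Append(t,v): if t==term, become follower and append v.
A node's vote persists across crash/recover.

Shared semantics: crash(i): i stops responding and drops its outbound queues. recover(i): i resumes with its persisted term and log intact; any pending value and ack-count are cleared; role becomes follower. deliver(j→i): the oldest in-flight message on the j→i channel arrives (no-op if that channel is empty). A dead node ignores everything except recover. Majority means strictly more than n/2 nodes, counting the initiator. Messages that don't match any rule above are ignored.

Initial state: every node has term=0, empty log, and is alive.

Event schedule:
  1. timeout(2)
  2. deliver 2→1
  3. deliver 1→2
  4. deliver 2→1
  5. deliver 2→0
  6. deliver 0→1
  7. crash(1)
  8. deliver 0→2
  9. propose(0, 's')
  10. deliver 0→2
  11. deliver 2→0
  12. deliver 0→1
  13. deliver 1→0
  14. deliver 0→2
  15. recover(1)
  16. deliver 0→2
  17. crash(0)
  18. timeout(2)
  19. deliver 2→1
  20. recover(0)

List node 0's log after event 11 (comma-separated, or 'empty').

empty

[1] timeout(2) → N2(cand t1 [-])
[2] deliver 2→1 → N1(foll t1 [-])
[3] deliver 1→2 → N2(lead t1 [-])
[4] deliver 2→1 → ∅
[5] deliver 2→0 → N0(foll t1 [-])
[6] deliver 0→1 → ∅
[7] crash(1) → N1(✗foll t1 [-])
[8] deliver 0→2 → ∅
[9] propose(0,'s') → ∅
[10] deliver 0→2 → ∅
[11] deliver 2→0 → ∅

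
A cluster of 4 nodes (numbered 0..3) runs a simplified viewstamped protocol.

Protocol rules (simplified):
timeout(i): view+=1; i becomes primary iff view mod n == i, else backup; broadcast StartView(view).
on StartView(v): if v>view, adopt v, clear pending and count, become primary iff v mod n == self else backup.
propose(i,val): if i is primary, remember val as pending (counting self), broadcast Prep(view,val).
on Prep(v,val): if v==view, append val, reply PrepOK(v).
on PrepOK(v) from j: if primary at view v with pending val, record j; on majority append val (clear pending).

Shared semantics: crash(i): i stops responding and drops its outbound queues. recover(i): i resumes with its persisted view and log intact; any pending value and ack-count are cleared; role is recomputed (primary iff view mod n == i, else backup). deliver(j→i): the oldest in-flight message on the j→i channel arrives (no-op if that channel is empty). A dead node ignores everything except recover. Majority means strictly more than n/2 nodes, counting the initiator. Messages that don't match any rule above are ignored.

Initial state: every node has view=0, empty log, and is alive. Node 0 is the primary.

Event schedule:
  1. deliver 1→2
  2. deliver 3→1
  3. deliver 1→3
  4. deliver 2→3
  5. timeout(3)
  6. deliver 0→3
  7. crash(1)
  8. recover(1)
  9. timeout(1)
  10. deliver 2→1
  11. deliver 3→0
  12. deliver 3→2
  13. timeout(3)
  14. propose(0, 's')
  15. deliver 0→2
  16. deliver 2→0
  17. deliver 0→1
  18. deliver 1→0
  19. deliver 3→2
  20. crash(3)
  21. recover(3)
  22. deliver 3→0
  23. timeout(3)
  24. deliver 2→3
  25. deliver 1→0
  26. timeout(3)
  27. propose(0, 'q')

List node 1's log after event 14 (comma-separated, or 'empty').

empty

after 1 — deliver 1→2: ·
after 2 — deliver 3→1: ·
after 3 — deliver 1→3: ·
after 4 — deliver 2→3: ·
after 5 — timeout(3): n3:back/v1/[-]
after 6 — deliver 0→3: ·
after 7 — crash(1): n1:✗back/v0/[-]
after 8 — recover(1): n1:back/v0/[-]
after 9 — timeout(1): n1:prim/v1/[-]
after 10 — deliver 2→1: ·
after 11 — deliver 3→0: n0:back/v1/[-]
after 12 — deliver 3→2: n2:back/v1/[-]
after 13 — timeout(3): n3:back/v2/[-]
after 14 — propose(0,'s'): ·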